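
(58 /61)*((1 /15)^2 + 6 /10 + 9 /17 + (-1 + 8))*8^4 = 7391215616 /233325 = 31677.77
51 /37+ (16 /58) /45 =66851 /48285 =1.38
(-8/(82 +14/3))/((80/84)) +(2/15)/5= -137/1950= -0.07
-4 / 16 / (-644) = 1 / 2576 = 0.00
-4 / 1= -4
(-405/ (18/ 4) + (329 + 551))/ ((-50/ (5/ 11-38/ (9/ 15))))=32785/ 33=993.48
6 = 6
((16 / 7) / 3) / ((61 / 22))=352 / 1281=0.27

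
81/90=9/10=0.90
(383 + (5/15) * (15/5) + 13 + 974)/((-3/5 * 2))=-2285/2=-1142.50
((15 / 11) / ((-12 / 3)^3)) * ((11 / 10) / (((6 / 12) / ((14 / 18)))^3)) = -343 / 3888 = -0.09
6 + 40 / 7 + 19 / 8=789 / 56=14.09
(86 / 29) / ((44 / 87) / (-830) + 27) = 107070 / 974813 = 0.11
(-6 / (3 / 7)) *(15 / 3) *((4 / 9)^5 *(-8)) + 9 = 1104881 / 59049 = 18.71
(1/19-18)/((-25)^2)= -0.03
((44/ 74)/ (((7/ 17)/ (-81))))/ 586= -15147/ 75887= -0.20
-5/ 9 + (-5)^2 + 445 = 469.44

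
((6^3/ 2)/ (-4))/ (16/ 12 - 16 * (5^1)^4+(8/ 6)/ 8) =54/ 19997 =0.00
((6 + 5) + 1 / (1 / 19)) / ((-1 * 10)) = -3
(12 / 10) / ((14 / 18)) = 54 / 35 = 1.54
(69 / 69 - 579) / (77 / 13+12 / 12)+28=-55.49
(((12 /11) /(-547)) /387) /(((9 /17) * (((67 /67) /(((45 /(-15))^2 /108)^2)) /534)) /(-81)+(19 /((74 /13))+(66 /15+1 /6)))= -0.00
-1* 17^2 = -289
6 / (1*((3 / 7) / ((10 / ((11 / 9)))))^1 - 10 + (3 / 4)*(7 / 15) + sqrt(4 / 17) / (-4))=-172688040 / 276188237 + 529200*sqrt(17) / 276188237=-0.62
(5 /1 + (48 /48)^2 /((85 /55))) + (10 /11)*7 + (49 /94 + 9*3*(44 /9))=2540583 /17578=144.53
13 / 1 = 13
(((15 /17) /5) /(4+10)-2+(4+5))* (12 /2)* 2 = 10014 /119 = 84.15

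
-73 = -73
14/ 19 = 0.74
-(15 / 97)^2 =-225 / 9409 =-0.02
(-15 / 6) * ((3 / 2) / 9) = -5 / 12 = -0.42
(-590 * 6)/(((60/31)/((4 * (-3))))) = 21948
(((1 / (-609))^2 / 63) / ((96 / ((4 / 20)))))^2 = 0.00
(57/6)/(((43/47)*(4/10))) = 4465/172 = 25.96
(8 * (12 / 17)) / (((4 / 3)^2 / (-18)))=-972 / 17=-57.18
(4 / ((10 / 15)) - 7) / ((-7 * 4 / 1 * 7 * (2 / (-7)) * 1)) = -1 / 56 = -0.02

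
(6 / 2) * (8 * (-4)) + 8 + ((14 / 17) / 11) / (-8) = -65831 / 748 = -88.01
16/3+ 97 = 102.33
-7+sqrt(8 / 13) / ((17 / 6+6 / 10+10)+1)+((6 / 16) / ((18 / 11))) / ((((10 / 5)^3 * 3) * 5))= -40309 / 5760+60 * sqrt(26) / 5629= -6.94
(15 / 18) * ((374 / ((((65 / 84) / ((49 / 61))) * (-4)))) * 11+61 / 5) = -4184933 / 4758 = -879.56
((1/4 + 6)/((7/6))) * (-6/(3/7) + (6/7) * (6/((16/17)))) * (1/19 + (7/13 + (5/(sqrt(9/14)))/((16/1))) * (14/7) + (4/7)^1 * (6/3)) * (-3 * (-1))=-211281975/677768 -89625 * sqrt(14)/3136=-418.67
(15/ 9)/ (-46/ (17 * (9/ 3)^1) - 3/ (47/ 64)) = -3995/ 11954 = -0.33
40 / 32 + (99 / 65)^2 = 60329 / 16900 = 3.57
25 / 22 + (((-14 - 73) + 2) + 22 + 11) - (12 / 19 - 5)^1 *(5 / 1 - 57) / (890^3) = -936771625247 / 18417315125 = -50.86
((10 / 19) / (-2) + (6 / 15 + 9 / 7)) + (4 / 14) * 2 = 1326 / 665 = 1.99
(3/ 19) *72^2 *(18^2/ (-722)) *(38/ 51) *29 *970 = -47247598080/ 6137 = -7698810.18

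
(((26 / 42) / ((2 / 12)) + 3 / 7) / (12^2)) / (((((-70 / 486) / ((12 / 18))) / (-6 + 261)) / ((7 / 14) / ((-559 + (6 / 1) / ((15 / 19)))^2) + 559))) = -12568501781553 / 662135824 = -18981.76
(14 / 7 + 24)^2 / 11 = 676 / 11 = 61.45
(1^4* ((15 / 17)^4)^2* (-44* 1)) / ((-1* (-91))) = -112767187500 / 634793927131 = -0.18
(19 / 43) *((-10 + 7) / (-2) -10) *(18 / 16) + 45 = 40.77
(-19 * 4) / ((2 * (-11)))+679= 7507 / 11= 682.45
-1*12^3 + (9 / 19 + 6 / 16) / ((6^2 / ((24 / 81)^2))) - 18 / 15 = -359266808 / 207765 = -1729.20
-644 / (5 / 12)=-7728 / 5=-1545.60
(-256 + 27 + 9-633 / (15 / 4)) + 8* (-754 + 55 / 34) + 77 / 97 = -52826251 / 8245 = -6407.07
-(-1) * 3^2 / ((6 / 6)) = 9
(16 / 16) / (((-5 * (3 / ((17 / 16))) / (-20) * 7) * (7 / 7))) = 17 / 84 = 0.20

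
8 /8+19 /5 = 24 /5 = 4.80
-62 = -62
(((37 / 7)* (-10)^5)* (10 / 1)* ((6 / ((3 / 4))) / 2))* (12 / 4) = -444000000 / 7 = -63428571.43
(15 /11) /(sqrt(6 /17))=5 *sqrt(102) /22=2.30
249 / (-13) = -249 / 13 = -19.15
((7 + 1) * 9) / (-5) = -72 / 5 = -14.40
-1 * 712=-712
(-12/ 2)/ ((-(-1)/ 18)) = -108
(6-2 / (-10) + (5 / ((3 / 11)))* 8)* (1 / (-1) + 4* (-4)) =-38981 / 15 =-2598.73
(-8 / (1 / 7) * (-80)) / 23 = 4480 / 23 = 194.78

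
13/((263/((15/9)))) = 65/789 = 0.08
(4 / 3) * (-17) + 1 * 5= -53 / 3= -17.67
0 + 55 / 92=55 / 92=0.60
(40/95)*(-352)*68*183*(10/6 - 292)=10173948928/19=535470996.21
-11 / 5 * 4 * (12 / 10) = -264 / 25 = -10.56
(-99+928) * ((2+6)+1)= 7461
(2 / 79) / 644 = 1 / 25438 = 0.00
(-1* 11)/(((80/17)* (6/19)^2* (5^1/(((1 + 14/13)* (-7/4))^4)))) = -9570916244043/11698585600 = -818.13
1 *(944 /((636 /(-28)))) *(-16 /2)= 332.48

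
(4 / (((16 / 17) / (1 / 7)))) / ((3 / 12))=17 / 7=2.43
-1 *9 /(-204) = 3 /68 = 0.04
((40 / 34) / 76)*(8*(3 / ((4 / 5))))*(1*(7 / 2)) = 525 / 323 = 1.63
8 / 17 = 0.47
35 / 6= 5.83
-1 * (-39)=39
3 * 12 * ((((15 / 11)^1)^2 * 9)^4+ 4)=605375381741364 / 214358881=2824120.83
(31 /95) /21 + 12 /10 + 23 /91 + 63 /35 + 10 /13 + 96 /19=9.09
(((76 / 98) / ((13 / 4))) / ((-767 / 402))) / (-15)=20368 / 2442895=0.01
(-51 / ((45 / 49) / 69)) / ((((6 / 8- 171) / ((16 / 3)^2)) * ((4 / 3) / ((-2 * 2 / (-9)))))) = 19618816 / 91935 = 213.40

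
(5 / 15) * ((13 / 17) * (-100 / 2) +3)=-599 / 51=-11.75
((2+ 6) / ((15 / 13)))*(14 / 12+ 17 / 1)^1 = 5668 / 45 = 125.96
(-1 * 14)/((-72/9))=1.75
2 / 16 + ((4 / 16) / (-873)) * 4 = 865 / 6984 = 0.12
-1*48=-48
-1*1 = -1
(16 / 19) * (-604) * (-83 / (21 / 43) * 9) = 103472448 / 133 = 777988.33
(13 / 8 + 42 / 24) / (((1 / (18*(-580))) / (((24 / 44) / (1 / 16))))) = -3382560 / 11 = -307505.45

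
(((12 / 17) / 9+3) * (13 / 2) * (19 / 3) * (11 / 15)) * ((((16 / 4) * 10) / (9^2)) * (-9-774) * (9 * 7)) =-346374028 / 153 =-2263882.54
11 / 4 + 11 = 55 / 4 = 13.75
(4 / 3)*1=4 / 3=1.33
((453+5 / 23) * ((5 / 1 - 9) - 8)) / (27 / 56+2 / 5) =-35024640 / 5681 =-6165.22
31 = 31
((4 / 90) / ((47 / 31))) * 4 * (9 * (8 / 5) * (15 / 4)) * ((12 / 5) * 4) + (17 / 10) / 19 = 2718107 / 44650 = 60.88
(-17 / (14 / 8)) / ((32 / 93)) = -1581 / 56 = -28.23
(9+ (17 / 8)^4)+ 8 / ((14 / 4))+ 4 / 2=965575 / 28672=33.68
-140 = -140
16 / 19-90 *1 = -1694 / 19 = -89.16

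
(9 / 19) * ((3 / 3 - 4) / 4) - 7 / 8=-187 / 152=-1.23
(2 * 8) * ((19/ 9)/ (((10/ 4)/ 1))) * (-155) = -18848/ 9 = -2094.22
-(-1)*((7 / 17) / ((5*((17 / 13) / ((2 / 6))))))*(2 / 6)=91 / 13005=0.01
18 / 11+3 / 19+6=1629 / 209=7.79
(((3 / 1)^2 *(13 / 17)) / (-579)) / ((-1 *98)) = 39 / 321538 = 0.00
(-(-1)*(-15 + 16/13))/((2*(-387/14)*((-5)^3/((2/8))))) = -1253/2515500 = -0.00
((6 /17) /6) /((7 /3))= 3 /119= 0.03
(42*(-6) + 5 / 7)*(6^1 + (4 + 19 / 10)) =-29903 / 10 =-2990.30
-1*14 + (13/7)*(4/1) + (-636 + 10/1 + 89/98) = -61903/98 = -631.66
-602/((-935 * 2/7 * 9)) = 2107/8415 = 0.25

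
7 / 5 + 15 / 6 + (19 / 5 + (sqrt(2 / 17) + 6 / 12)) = sqrt(34) / 17 + 41 / 5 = 8.54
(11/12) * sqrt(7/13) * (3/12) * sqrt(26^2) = 11 * sqrt(91)/24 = 4.37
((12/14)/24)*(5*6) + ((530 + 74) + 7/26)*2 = 220149/182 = 1209.61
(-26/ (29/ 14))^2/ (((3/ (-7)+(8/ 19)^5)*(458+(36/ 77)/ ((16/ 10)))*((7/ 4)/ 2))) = -31091246041856/ 32868754313669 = -0.95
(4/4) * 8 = 8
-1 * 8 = -8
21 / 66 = 7 / 22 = 0.32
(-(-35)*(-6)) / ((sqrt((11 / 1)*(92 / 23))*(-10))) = 21*sqrt(11) / 22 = 3.17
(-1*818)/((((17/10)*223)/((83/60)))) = -33947/11373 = -2.98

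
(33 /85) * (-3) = -99 /85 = -1.16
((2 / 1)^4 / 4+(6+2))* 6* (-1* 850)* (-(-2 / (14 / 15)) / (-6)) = 21857.14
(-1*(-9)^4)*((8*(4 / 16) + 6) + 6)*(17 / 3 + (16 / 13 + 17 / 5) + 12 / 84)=-62333874 / 65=-958982.68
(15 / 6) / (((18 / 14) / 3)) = 35 / 6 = 5.83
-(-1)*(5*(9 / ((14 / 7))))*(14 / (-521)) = -315 / 521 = -0.60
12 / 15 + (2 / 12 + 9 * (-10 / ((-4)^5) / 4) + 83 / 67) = 4584617 / 2058240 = 2.23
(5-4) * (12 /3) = 4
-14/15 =-0.93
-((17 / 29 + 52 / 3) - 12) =-515 / 87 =-5.92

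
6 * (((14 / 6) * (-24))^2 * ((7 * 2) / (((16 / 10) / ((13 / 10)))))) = 214032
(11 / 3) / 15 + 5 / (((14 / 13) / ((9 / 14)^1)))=3.23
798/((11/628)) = 501144/11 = 45558.55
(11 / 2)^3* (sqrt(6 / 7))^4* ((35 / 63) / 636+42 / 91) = 45798379 / 810264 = 56.52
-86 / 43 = -2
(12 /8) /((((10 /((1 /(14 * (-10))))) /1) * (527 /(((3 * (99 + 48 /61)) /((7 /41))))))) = -2246103 /630081200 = -0.00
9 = 9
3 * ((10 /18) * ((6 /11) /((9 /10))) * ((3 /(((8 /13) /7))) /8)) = 2275 /528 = 4.31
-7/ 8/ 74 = -7/ 592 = -0.01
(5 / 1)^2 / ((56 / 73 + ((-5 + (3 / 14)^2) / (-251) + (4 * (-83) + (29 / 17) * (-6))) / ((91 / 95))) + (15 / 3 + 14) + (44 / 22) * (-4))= -138893836900 / 1919462132527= -0.07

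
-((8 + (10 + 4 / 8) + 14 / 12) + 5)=-74 / 3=-24.67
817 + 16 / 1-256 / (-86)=35947 / 43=835.98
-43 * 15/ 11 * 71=-45795/ 11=-4163.18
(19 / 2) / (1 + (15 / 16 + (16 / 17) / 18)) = 4.77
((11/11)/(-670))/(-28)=1/18760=0.00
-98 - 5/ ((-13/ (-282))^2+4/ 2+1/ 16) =-65951882/ 656749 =-100.42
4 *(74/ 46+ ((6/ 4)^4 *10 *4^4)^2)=15452467348/ 23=671846406.43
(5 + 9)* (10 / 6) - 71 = -47.67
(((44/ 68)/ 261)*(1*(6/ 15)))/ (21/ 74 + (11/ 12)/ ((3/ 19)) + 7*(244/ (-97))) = -28712/ 333512035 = -0.00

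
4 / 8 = 1 / 2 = 0.50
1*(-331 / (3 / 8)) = -2648 / 3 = -882.67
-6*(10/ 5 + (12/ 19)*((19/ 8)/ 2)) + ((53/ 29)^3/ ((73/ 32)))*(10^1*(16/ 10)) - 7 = 68771389/ 3560794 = 19.31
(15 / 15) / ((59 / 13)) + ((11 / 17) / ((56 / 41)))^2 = 23782611 / 53471936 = 0.44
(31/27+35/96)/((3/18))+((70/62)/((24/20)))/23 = 936091/102672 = 9.12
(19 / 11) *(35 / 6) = 665 / 66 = 10.08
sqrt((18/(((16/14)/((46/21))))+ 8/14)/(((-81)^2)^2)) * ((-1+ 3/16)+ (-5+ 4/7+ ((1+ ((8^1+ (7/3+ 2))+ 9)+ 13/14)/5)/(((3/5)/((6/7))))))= 3305 * sqrt(6874)/216040608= 0.00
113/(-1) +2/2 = -112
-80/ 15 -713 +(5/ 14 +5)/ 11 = -331645/ 462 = -717.85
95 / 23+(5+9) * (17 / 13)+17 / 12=85591 / 3588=23.85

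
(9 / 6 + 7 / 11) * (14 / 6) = 329 / 66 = 4.98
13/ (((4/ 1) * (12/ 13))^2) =2197/ 2304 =0.95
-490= -490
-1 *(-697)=697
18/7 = 2.57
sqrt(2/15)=0.37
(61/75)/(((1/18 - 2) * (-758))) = 0.00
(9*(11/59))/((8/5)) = 495/472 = 1.05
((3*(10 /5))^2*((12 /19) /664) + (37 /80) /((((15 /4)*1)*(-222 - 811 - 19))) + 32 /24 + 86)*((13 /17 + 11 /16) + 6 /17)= 21350098425841 /135374726400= 157.71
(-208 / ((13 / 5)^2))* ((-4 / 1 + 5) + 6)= -2800 / 13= -215.38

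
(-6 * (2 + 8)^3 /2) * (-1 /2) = 1500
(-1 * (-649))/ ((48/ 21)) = 4543/ 16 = 283.94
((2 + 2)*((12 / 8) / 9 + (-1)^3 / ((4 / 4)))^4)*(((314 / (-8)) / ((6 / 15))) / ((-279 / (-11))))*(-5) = 26984375 / 723168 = 37.31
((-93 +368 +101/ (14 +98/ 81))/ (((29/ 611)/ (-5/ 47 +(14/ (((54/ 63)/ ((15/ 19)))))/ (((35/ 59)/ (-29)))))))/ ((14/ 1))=-1269808544771/ 4751824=-267225.50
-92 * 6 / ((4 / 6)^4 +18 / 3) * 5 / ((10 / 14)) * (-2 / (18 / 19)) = 1316.22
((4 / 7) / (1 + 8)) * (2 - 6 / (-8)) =11 / 63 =0.17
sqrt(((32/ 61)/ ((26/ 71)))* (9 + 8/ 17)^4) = 103684* sqrt(56303)/ 229177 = 107.35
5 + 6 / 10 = 28 / 5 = 5.60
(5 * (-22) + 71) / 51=-13 / 17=-0.76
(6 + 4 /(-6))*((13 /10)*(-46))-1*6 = -4874 /15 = -324.93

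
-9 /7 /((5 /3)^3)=-243 /875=-0.28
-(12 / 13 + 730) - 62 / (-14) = -66111 / 91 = -726.49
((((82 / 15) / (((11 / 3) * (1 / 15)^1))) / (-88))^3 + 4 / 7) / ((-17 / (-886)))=195138641321 / 6746104288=28.93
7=7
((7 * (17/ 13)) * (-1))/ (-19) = 119/ 247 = 0.48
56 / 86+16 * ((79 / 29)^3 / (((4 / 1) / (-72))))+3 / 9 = -18314287525 / 3146181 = -5821.12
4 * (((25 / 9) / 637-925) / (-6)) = 10606000 / 17199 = 616.66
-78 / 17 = -4.59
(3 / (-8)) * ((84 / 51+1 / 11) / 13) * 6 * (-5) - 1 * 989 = -738647 / 748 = -987.50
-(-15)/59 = 15/59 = 0.25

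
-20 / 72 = -5 / 18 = -0.28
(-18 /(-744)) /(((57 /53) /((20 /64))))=265 /37696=0.01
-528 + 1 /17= -527.94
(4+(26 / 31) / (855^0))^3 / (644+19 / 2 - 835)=-2250000 / 3604711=-0.62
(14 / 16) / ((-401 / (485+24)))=-1.11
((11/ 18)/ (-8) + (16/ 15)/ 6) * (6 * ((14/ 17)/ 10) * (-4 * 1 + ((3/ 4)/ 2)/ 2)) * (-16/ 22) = 31171/ 224400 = 0.14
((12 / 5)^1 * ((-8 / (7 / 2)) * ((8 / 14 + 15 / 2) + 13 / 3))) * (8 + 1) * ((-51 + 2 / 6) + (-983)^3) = 142524914032608 / 245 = 581734342990.24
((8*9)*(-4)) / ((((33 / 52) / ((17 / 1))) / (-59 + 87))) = -2376192 / 11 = -216017.45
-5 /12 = -0.42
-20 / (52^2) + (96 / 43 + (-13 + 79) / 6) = 384429 / 29068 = 13.23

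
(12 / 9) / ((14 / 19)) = 38 / 21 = 1.81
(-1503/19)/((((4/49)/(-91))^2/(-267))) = 7978939767981/304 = 26246512394.67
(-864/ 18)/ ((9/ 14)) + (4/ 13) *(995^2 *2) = 23757688/ 39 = 609171.49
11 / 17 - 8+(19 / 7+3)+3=162 / 119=1.36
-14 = -14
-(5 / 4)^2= -25 / 16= -1.56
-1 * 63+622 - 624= -65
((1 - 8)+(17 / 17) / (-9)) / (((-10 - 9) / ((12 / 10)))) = 128 / 285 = 0.45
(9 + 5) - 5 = 9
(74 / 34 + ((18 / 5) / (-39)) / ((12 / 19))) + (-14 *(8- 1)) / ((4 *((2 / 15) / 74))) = -15022994 / 1105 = -13595.47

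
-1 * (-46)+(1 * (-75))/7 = 247/7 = 35.29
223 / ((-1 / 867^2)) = -167626647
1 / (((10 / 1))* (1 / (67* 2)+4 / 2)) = 67 / 1345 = 0.05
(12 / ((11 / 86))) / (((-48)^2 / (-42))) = -301 / 176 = -1.71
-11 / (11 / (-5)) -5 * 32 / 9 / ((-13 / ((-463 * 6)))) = -147965 / 39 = -3793.97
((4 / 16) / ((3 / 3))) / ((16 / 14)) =7 / 32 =0.22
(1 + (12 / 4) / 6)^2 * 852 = 1917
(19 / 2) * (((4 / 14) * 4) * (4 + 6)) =760 / 7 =108.57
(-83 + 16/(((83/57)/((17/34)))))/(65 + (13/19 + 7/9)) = -1100043/943295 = -1.17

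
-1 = -1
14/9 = 1.56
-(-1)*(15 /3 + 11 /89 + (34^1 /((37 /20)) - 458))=-1430802 /3293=-434.50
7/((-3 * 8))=-7/24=-0.29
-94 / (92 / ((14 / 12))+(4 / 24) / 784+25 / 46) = -10170048 / 8590535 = -1.18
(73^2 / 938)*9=47961 / 938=51.13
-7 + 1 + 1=-5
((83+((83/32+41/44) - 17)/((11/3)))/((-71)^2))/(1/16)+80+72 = 185735291/1219922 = 152.25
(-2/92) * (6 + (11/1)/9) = -65/414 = -0.16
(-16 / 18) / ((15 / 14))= -112 / 135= -0.83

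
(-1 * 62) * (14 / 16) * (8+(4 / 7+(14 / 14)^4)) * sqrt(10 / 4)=-2077 * sqrt(10) / 8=-821.01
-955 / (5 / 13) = -2483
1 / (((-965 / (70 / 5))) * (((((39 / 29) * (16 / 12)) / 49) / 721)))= -7171787 / 25090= -285.84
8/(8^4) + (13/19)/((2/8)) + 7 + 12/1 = 211475/9728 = 21.74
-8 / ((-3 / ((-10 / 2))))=-40 / 3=-13.33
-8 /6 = -4 /3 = -1.33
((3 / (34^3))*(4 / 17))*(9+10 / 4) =69 / 334084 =0.00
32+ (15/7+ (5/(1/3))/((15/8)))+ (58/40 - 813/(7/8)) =-17711/20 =-885.55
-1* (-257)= 257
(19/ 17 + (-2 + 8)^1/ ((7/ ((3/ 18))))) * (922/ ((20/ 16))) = 110640/ 119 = 929.75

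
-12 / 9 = -4 / 3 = -1.33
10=10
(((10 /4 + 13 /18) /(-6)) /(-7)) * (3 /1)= 29 /126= 0.23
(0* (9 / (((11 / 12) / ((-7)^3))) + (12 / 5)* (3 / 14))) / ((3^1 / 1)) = 0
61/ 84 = 0.73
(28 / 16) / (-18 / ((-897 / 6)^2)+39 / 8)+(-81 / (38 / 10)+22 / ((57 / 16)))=-2453743 / 166003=-14.78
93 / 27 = 31 / 9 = 3.44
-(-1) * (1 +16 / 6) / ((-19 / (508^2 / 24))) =-354838 / 171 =-2075.08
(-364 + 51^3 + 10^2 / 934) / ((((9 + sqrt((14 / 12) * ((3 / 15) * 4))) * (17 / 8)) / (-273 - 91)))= -24286198416480 / 9534739 + 179897766048 * sqrt(210) / 9534739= -2273710.07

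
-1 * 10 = -10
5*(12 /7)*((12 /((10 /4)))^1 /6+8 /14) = 576 /49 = 11.76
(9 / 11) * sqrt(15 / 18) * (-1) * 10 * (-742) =11130 * sqrt(30) / 11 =5541.96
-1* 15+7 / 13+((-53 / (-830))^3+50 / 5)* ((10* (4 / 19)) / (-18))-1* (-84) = 68.37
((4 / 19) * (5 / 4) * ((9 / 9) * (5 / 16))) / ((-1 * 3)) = -25 / 912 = -0.03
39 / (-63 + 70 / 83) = -3237 / 5159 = -0.63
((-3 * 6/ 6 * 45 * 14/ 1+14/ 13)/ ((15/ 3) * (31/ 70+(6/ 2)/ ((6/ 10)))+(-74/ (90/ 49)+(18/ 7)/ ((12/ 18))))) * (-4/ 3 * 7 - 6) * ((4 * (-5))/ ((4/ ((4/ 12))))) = 5237.07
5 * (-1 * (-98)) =490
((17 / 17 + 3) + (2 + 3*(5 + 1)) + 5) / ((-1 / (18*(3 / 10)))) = -783 / 5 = -156.60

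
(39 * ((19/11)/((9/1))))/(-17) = -247/561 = -0.44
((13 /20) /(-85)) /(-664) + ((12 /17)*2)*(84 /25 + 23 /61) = 363277849 /68856800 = 5.28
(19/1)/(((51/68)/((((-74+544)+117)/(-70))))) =-22306/105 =-212.44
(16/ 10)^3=512/ 125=4.10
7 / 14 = 1 / 2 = 0.50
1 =1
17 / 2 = 8.50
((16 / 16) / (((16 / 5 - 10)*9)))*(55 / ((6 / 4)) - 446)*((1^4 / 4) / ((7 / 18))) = 1535 / 357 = 4.30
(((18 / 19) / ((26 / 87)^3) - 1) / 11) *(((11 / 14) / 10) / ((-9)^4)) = 1151911 / 30674092176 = 0.00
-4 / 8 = -1 / 2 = -0.50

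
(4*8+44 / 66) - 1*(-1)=101 / 3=33.67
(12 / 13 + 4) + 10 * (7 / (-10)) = -27 / 13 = -2.08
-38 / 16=-19 / 8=-2.38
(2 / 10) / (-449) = -1 / 2245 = -0.00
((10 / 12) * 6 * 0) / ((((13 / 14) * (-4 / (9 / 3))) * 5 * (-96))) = 0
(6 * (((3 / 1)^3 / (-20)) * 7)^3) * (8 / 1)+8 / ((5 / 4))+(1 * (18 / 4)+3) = -20246857 / 500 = -40493.71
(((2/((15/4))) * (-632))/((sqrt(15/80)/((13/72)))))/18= -16432 * sqrt(3)/3645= -7.81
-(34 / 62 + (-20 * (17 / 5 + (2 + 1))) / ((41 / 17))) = 66759 / 1271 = 52.52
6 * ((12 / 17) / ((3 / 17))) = 24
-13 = -13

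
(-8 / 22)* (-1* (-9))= -36 / 11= -3.27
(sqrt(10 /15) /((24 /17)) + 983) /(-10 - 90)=-983 /100 - 17*sqrt(6) /7200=-9.84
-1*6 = -6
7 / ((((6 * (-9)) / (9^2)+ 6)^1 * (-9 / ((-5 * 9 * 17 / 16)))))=1785 / 256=6.97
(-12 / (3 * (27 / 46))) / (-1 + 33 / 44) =736 / 27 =27.26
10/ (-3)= -10/ 3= -3.33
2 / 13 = 0.15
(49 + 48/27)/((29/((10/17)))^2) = 45700/2187441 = 0.02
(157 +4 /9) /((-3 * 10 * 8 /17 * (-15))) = 24089 /32400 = 0.74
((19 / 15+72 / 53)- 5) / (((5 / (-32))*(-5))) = -60416 / 19875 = -3.04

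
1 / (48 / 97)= 97 / 48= 2.02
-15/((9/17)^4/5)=-2088025/2187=-954.74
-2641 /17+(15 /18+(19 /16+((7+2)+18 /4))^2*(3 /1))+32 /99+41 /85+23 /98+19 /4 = 52614066341 /105557760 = 498.44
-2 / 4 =-1 / 2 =-0.50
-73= -73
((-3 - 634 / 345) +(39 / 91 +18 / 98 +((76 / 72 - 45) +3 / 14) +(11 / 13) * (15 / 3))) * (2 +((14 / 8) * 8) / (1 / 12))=-7433.22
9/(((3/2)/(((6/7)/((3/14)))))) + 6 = 30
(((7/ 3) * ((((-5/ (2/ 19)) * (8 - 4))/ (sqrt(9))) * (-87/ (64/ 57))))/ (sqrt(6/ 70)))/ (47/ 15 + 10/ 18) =5496225 * sqrt(105)/ 5312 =10602.32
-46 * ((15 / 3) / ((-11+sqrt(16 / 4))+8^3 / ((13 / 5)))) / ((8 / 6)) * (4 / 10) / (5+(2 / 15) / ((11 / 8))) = -148005 / 2054563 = -0.07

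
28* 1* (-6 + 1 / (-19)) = -3220 / 19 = -169.47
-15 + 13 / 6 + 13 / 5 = -307 / 30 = -10.23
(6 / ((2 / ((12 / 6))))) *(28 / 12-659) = -3940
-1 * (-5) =5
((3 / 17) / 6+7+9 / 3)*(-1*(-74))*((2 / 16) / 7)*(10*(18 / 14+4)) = 2334145 / 3332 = 700.52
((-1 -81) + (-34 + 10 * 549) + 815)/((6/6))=6189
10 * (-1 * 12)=-120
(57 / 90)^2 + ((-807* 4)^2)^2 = 97718459904230761 / 900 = 108576066560256.40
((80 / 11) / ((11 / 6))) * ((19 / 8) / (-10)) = -114 / 121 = -0.94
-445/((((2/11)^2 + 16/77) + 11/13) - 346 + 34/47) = 46059013/35624793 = 1.29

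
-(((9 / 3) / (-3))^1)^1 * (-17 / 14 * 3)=-51 / 14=-3.64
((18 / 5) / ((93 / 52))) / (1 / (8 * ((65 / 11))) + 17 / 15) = 97344 / 55831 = 1.74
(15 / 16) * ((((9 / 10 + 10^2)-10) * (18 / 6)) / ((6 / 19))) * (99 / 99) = 51813 / 64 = 809.58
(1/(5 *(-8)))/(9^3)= -1/29160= -0.00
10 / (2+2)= 5 / 2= 2.50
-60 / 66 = -10 / 11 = -0.91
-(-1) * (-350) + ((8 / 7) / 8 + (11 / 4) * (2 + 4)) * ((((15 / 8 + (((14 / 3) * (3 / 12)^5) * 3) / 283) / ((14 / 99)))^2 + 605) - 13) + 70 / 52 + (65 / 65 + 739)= 9863287922797208749 / 748928318308352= 13169.87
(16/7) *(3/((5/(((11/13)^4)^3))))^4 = 125734334985194322473256015540086266645389133989628176/1289017958895669210843192569337038935705652159885651404375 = 0.00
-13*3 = -39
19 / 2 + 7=33 / 2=16.50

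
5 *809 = 4045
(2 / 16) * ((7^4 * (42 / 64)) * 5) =252105 / 256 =984.79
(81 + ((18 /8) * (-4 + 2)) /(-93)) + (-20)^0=5087 /62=82.05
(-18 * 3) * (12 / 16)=-81 / 2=-40.50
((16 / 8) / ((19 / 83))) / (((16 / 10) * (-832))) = -415 / 63232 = -0.01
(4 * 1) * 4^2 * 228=14592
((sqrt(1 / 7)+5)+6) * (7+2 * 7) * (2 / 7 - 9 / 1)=-2082.17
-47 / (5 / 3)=-141 / 5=-28.20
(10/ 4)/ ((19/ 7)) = 35/ 38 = 0.92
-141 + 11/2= -271/2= -135.50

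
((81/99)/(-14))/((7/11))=-9/98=-0.09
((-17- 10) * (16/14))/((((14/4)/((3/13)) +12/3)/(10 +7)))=-22032/805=-27.37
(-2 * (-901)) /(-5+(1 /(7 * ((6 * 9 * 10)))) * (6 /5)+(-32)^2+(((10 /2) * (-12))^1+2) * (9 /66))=62439300 /35034311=1.78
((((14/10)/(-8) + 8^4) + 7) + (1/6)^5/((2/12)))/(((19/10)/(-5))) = -132931555/12312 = -10796.91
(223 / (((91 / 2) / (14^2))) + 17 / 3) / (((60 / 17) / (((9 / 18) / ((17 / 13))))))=7537 / 72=104.68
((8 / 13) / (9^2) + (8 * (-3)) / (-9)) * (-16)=-45056 / 1053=-42.79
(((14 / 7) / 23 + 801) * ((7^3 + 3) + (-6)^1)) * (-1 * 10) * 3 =-187935000 / 23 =-8171086.96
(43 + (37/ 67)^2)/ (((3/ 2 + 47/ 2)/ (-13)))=-2527148/ 112225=-22.52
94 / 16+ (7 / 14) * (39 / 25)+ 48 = 10931 / 200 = 54.66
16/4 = 4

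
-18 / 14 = -9 / 7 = -1.29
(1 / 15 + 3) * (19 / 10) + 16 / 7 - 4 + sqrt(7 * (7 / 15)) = 7 * sqrt(15) / 15 + 2159 / 525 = 5.92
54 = 54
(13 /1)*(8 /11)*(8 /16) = 52 /11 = 4.73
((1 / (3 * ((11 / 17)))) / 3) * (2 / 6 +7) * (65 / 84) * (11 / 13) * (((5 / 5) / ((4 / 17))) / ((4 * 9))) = 15895 / 163296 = 0.10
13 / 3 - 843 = -2516 / 3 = -838.67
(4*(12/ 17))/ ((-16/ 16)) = -48/ 17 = -2.82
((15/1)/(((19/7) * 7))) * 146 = 2190/19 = 115.26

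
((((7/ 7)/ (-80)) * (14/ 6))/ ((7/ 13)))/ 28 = -13/ 6720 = -0.00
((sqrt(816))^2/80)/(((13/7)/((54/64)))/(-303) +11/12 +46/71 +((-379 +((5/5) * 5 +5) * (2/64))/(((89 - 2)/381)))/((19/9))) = -1828119322512/140513536268185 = -0.01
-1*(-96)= 96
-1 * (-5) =5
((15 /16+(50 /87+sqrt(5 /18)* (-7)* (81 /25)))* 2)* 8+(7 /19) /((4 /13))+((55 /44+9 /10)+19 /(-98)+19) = 37541213 /809970 - 1512* sqrt(10) /25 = -144.91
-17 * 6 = -102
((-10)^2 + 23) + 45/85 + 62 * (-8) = -6332/17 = -372.47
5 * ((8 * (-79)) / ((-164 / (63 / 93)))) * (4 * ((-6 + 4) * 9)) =-1194480 / 1271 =-939.80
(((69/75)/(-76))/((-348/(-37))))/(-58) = 851/38349600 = 0.00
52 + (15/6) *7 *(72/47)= 3704/47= 78.81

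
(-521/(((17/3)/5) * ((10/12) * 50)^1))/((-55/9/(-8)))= -337608/23375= -14.44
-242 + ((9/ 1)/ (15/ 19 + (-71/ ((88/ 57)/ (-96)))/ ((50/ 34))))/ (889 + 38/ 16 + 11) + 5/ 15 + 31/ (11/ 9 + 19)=-240.13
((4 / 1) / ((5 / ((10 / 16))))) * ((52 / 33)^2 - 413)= -447053 / 2178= -205.26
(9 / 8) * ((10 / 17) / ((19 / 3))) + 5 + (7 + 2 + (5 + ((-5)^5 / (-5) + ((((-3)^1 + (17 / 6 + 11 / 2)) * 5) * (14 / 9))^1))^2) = 424689679367 / 941868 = 450901.48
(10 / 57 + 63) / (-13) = -277 / 57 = -4.86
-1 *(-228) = 228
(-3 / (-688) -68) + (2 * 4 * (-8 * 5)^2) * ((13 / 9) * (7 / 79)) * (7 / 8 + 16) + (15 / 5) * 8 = 1500200749 / 54352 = 27601.57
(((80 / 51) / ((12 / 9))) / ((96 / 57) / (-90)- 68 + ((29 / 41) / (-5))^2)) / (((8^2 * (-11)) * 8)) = 35931375 / 11696502784384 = 0.00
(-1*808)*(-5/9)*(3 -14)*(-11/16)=61105/18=3394.72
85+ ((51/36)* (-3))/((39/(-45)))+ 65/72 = 84995/936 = 90.81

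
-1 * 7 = -7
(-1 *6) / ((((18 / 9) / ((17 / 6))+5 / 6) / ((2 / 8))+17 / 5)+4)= -1530 / 3457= -0.44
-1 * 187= -187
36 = 36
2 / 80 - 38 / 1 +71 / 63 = -92857 / 2520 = -36.85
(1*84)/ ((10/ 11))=92.40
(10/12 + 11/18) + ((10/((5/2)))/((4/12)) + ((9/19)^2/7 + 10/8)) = 1339699/90972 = 14.73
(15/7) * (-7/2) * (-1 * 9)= 135/2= 67.50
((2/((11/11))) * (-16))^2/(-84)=-12.19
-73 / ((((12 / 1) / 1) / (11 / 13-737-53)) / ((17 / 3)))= 12731419 / 468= 27203.89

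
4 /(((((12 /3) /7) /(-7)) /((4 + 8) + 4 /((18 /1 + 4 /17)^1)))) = -92806 /155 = -598.75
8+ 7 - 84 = -69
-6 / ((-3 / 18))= 36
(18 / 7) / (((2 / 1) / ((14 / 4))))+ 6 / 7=75 / 14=5.36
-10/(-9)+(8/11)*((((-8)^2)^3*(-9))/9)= -190649.07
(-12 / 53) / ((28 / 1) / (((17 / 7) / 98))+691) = -204 / 1640615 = -0.00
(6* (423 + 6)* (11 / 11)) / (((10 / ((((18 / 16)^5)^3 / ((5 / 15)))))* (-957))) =-24089262455073933 / 5101733952880640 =-4.72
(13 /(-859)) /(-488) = 13 /419192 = 0.00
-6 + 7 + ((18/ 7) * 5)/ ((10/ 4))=43/ 7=6.14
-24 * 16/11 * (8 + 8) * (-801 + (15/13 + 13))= 62846976/143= 439489.34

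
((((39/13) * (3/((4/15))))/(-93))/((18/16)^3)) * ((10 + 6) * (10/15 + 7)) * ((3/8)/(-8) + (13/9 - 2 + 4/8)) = 217120/67797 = 3.20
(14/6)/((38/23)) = 161/114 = 1.41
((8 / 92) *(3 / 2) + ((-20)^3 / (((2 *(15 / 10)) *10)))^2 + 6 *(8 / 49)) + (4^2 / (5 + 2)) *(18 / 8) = 721343423 / 10143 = 71117.36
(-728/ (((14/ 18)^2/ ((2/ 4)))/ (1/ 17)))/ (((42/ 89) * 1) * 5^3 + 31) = -374868/ 953071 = -0.39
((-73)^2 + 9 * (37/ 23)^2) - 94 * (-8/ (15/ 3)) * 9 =17737082/ 2645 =6705.89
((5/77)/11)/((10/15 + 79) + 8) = 15/222761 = 0.00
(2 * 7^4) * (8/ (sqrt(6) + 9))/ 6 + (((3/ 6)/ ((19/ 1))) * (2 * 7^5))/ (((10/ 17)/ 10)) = 7507927/ 475-19208 * sqrt(6)/ 225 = 15597.05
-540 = -540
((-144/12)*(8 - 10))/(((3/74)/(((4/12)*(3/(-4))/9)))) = -148/9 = -16.44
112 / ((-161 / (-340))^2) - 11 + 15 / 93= 488.65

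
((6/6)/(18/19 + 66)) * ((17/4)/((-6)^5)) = -323/39564288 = -0.00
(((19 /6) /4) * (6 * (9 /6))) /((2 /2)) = 57 /8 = 7.12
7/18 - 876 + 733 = -2567/18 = -142.61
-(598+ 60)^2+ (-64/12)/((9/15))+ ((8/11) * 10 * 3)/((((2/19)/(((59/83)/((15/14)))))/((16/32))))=-3557173244/8217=-432904.13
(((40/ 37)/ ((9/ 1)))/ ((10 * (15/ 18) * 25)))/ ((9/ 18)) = 0.00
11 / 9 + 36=335 / 9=37.22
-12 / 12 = -1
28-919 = -891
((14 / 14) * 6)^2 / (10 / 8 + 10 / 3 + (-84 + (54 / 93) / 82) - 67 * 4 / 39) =-2379312 / 5702509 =-0.42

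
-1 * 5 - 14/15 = -89/15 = -5.93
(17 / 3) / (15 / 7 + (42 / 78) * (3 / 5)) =455 / 198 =2.30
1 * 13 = 13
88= 88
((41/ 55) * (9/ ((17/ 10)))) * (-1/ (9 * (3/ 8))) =-656/ 561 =-1.17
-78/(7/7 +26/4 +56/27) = -4212/517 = -8.15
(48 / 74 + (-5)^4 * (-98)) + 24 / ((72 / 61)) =-6796421 / 111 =-61229.02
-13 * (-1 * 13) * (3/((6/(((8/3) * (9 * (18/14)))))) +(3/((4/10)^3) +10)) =684281/56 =12219.30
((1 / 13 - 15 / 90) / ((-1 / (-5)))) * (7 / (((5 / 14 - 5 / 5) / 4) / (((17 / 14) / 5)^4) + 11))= 20462645 / 229321482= 0.09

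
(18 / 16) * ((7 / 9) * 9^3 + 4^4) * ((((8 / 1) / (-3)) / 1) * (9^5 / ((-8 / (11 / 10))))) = 1603711791 / 80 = 20046397.39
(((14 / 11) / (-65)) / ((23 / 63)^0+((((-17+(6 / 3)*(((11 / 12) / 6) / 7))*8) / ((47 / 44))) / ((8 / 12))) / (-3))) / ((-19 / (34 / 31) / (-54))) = -0.00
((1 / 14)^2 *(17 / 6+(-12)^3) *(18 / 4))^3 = -29944060385877 / 481890304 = -62138.75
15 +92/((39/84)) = 2771/13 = 213.15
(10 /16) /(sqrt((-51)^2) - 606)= -0.00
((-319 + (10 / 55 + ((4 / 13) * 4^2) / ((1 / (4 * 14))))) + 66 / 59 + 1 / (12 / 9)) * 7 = -9746443 / 33748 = -288.80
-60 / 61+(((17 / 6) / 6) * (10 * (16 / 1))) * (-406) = -16841420 / 549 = -30676.54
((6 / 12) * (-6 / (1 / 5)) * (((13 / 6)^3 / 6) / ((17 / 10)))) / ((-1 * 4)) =54925 / 14688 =3.74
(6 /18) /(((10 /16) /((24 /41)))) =64 /205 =0.31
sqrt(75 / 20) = sqrt(15) / 2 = 1.94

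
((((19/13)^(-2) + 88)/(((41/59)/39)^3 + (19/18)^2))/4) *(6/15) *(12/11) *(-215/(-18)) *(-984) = -65851780156060687776/646837791881545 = -101805.71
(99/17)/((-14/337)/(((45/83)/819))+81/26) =-4337190/44417719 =-0.10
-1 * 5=-5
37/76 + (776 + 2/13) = 767321/988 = 776.64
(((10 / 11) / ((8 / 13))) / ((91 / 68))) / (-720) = -17 / 11088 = -0.00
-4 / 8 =-1 / 2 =-0.50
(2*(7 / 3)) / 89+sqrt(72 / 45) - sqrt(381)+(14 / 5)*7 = -sqrt(381)+2*sqrt(10) / 5+26236 / 1335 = 1.40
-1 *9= -9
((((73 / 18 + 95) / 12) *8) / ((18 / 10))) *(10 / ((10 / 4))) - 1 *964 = -198592 / 243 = -817.25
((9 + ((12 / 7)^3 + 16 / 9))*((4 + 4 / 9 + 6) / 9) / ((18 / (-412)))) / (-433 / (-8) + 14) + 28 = 26778186404 / 1226480535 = 21.83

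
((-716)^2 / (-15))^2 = 262816174336 / 225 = 1168071885.94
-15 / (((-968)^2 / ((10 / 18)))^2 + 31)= -375 / 71119132103431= -0.00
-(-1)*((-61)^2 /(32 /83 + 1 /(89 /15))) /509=27487027 /2083337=13.19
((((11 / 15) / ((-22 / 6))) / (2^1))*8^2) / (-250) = 16 / 625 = 0.03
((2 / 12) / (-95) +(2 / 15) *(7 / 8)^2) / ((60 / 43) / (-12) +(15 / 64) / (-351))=-613782 / 715445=-0.86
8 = 8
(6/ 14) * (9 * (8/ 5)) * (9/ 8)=243/ 35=6.94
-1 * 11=-11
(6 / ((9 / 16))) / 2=5.33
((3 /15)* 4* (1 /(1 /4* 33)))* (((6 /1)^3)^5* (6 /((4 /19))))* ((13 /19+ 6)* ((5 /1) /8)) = 59713493041152 /11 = 5428499367377.45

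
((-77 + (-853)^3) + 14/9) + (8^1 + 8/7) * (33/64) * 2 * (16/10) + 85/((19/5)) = -3714593332217/5985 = -620650514.99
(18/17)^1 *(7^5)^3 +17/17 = 85456107178991/17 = 5026829834058.29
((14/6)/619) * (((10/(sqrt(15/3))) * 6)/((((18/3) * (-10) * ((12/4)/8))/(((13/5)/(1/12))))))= -2912 * sqrt(5)/46425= -0.14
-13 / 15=-0.87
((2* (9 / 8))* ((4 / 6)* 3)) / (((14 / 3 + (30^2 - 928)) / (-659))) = 17793 / 140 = 127.09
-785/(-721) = 785/721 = 1.09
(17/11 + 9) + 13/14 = 1767/154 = 11.47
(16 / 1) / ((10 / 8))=64 / 5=12.80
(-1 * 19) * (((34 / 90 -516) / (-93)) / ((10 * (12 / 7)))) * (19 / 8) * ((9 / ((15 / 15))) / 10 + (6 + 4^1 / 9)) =-38757061441 / 361584000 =-107.19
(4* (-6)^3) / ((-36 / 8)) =192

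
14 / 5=2.80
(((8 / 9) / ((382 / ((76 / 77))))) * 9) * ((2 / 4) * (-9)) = -1368 / 14707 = -0.09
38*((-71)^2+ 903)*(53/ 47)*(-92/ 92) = -254706.72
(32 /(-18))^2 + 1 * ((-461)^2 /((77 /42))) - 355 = 102971717 /891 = 115568.71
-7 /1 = -7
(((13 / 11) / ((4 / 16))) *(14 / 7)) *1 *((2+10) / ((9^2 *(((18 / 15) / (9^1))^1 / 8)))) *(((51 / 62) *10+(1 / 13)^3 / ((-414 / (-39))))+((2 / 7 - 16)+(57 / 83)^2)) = -78283766307520 / 132752759139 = -589.70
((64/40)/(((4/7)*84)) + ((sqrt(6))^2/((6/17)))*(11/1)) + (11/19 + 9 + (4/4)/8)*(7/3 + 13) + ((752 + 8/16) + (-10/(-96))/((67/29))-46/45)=996621569/916560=1087.35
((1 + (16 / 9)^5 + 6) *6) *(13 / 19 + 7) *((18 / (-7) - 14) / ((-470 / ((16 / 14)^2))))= 1584579851776 / 30144416085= 52.57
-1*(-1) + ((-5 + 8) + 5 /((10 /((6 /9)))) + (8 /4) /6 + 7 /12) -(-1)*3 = 33 /4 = 8.25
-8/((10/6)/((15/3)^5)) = -15000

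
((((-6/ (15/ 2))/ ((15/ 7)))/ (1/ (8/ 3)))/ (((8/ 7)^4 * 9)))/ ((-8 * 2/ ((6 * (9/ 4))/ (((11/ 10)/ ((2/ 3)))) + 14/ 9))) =4050487/ 102643200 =0.04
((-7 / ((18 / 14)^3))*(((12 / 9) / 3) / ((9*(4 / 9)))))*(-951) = 761117 / 2187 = 348.02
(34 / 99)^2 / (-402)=-578 / 1970001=-0.00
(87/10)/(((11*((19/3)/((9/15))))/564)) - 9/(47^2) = 487713429/11542025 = 42.26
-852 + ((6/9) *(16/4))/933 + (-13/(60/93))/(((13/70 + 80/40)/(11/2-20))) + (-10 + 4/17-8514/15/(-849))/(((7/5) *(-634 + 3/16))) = -2746567165809553/3823640644572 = -718.31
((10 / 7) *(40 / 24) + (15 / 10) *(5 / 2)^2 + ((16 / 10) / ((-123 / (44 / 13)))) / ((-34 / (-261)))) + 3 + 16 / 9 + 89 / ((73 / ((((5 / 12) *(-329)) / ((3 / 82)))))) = -7587548466559 / 1666861560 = -4552.00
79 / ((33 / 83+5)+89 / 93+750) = 609801 / 5838301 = 0.10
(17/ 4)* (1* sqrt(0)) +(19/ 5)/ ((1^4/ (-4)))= -15.20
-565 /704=-0.80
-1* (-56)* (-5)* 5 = -1400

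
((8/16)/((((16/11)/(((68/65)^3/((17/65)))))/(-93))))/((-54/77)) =7588273/38025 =199.56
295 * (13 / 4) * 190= 364325 / 2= 182162.50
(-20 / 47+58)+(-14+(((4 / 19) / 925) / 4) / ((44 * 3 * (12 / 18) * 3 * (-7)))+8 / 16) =67279419853 / 1526494200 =44.07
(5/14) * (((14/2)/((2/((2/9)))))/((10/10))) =5/18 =0.28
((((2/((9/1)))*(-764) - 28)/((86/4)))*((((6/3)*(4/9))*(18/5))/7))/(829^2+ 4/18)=-11392/1861736471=-0.00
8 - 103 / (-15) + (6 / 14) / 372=14.87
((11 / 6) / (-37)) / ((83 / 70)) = -385 / 9213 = -0.04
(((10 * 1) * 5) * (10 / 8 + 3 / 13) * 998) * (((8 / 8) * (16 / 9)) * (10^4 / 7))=21956000000 / 117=187658119.66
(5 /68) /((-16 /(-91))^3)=3767855 /278528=13.53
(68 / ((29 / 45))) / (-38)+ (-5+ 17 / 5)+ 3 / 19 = -11623 / 2755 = -4.22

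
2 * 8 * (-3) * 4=-192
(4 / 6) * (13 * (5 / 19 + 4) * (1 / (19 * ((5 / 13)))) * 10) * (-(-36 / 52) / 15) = 4212 / 1805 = 2.33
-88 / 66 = -4 / 3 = -1.33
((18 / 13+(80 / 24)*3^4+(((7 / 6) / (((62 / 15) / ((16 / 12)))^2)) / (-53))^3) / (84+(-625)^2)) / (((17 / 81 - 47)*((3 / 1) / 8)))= -50344276472709186688 / 1271755878452211394482955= -0.00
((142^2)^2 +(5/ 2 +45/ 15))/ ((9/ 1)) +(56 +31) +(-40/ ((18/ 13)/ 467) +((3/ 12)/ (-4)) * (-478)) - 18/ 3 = 3251731835/ 72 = 45162942.15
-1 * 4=-4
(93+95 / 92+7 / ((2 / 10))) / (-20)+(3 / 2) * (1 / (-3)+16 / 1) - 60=-79031 / 1840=-42.95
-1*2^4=-16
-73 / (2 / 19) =-1387 / 2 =-693.50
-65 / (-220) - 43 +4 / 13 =-24251 / 572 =-42.40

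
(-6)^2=36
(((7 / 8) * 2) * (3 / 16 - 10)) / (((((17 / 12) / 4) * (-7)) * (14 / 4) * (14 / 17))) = 471 / 196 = 2.40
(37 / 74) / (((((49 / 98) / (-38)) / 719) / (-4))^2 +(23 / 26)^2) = 4037027027072 / 6318305613545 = 0.64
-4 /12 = -1 /3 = -0.33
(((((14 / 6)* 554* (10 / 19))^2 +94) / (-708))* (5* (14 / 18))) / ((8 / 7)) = -184263741235 / 82810512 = -2225.13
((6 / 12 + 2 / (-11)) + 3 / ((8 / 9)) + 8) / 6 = 343 / 176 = 1.95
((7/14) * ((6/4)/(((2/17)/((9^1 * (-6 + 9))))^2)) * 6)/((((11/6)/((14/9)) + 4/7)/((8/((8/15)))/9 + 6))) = 14536989/14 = 1038356.36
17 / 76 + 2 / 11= 339 / 836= 0.41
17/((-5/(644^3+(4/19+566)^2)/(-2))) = 3282197438792/1805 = 1818391932.85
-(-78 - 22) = 100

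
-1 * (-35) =35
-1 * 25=-25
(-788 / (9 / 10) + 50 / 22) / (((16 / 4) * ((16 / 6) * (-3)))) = 86455 / 3168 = 27.29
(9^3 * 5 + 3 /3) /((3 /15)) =18230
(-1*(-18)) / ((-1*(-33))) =6 / 11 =0.55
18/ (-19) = -18/ 19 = -0.95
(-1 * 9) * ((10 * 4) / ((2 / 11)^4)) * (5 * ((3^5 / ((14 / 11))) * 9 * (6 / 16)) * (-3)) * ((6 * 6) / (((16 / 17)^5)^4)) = 26089044490437224747349829969101756825 / 67699845898419233783545856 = 385363425045.05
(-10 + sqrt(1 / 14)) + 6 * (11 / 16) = -47 / 8 + sqrt(14) / 14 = -5.61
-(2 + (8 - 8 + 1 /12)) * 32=-200 /3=-66.67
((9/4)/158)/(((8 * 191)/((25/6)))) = 75/1931392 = 0.00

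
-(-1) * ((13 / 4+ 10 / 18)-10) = -223 / 36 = -6.19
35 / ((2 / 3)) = 105 / 2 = 52.50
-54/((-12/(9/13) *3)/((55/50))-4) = 99/94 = 1.05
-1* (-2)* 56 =112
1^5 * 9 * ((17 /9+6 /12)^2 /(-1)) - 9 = -2173 /36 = -60.36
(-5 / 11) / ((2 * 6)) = -5 / 132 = -0.04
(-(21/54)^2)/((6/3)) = -49/648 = -0.08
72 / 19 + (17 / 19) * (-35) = -523 / 19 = -27.53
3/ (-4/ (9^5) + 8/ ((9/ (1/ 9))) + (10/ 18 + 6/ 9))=177147/ 77999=2.27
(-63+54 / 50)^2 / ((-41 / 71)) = -170137584 / 25625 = -6639.52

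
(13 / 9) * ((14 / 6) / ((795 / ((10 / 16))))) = 91 / 34344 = 0.00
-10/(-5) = 2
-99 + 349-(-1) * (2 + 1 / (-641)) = 161531 / 641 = 252.00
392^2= 153664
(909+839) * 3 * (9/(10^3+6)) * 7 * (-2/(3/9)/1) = -991116/503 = -1970.41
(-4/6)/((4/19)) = -19/6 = -3.17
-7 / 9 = -0.78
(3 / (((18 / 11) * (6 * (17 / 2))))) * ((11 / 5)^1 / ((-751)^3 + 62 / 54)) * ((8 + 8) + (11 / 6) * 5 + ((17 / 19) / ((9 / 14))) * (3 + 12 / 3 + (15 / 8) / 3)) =-2961233 / 443268982014960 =-0.00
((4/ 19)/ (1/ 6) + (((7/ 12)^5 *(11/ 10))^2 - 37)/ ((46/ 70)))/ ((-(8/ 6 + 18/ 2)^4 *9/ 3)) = 29781421359415283/ 18510020693962260480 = 0.00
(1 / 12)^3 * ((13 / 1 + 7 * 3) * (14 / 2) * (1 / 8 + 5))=0.71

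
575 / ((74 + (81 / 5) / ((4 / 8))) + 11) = 2875 / 587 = 4.90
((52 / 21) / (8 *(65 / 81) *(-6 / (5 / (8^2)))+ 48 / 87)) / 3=-1131 / 674828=-0.00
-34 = -34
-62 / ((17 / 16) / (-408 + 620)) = -210304 / 17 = -12370.82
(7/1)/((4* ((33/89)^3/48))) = 19739132/11979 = 1647.81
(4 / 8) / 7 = 1 / 14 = 0.07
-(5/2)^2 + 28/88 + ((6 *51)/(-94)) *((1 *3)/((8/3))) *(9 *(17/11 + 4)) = -780507/4136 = -188.71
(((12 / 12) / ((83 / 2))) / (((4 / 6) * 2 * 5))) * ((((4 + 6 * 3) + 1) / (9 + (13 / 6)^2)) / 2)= 621 / 204595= 0.00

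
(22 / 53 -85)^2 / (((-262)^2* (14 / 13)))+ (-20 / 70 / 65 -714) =-125267303015819 / 175467106360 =-713.91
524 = 524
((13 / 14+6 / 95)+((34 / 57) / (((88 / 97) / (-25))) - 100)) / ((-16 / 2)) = 533359 / 36960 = 14.43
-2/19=-0.11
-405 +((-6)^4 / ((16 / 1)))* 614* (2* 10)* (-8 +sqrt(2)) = -7957845 +994680* sqrt(2) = -6551155.05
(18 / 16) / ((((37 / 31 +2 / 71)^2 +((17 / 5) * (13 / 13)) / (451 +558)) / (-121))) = -26615163316005 / 292490738096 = -90.99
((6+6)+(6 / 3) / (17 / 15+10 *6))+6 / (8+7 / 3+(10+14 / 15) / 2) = 899196 / 72443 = 12.41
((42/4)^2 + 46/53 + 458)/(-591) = -120653/125292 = -0.96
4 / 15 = 0.27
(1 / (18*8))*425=425 / 144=2.95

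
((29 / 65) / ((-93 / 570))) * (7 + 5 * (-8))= 36366 / 403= 90.24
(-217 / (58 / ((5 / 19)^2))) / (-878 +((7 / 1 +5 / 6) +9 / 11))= 179025 / 600679813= 0.00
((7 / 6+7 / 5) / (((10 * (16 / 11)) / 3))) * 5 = 847 / 320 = 2.65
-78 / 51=-26 / 17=-1.53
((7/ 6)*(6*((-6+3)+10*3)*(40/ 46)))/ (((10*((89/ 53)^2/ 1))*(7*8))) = 75843/ 728732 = 0.10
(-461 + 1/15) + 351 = -1649/15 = -109.93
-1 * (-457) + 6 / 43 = 19657 / 43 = 457.14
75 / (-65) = -15 / 13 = -1.15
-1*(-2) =2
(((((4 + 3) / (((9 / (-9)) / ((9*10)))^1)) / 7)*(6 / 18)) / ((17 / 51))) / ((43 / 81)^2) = -590490 / 1849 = -319.36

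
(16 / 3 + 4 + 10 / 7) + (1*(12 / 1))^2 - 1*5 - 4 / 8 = 149.26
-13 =-13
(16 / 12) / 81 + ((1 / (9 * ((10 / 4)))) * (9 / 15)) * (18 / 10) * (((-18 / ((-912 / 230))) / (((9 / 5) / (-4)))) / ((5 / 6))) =-65168 / 115425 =-0.56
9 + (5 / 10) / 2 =37 / 4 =9.25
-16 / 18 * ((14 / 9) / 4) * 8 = -224 / 81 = -2.77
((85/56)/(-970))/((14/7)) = -0.00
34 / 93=0.37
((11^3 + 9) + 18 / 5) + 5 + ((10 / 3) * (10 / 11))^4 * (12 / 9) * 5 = 33989995909 / 17788815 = 1910.75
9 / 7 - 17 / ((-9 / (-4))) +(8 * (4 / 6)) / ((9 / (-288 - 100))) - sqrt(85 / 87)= -44641 / 189 - sqrt(7395) / 87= -237.18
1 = 1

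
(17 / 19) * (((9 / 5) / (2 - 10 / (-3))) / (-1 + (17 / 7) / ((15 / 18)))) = 0.16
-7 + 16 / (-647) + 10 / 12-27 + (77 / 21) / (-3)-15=-575471 / 11646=-49.41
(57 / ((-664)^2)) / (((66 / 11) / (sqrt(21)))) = 19 * sqrt(21) / 881792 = 0.00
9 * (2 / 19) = 18 / 19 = 0.95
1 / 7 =0.14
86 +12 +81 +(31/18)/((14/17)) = 45635/252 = 181.09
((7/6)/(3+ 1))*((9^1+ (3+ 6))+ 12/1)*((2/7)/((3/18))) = 15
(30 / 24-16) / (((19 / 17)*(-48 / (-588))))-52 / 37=-1834247 / 11248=-163.07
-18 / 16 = -9 / 8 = -1.12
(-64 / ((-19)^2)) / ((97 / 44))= -2816 / 35017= -0.08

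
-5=-5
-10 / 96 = -5 / 48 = -0.10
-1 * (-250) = 250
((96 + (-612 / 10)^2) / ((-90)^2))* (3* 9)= 8003 / 625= 12.80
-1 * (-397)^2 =-157609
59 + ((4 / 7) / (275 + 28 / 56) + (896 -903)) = 52.00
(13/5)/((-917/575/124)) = -185380/917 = -202.16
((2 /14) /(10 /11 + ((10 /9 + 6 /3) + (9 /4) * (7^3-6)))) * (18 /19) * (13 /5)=92664 /200736235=0.00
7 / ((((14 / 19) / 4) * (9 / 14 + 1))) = 532 / 23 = 23.13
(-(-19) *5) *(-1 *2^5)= -3040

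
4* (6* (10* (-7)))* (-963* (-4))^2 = -24927678720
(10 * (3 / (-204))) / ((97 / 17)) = -5 / 194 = -0.03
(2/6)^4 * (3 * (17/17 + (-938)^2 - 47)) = 293266/9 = 32585.11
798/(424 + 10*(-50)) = -21/2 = -10.50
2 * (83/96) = 83/48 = 1.73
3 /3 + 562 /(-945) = 383 /945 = 0.41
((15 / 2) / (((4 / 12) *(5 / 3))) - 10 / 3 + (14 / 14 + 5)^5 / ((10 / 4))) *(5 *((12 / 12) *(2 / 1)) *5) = 468085 / 3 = 156028.33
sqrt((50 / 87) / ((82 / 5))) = 5*sqrt(17835) / 3567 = 0.19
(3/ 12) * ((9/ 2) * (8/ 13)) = 9/ 13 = 0.69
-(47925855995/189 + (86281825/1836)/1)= -253622952.10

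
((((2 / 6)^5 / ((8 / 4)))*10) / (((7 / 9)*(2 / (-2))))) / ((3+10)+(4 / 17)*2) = -85 / 43281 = -0.00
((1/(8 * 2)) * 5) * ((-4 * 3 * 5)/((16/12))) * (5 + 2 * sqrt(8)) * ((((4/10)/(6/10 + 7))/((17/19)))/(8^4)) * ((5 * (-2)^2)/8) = -1125 * sqrt(2)/557056- 5625/2228224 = -0.01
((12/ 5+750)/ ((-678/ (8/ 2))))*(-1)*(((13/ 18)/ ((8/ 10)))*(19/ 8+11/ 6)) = 274417/ 16272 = 16.86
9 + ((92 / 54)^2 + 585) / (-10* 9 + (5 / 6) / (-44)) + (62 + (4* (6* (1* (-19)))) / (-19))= 510899897 / 5774895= 88.47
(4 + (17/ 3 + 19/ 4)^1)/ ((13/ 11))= 1903/ 156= 12.20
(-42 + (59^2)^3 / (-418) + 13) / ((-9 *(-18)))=-4686727307 / 7524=-622903.68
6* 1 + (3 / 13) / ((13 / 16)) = 1062 / 169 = 6.28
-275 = -275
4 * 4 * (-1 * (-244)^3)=232428544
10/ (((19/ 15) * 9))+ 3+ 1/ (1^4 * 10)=2267/ 570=3.98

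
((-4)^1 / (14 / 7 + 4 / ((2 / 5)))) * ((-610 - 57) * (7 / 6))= 4669 / 18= 259.39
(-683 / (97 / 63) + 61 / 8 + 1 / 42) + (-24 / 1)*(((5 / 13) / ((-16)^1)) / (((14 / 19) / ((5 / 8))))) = -369005129 / 847392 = -435.46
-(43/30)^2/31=-1849/27900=-0.07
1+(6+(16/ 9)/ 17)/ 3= 1393/ 459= 3.03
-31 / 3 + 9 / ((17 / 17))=-4 / 3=-1.33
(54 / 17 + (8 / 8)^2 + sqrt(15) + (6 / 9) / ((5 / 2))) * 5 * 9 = 45 * sqrt(15) + 3399 / 17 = 374.23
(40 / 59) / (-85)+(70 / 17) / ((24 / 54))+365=750759 / 2006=374.26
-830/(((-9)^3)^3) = 830/387420489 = 0.00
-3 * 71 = -213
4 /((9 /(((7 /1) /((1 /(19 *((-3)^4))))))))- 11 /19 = 90961 /19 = 4787.42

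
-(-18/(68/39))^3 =43243551/39304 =1100.23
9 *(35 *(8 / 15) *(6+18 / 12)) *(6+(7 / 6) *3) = 11970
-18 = -18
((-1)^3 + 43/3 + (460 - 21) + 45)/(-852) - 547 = -349906/639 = -547.58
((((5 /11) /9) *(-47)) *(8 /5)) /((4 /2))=-188 /99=-1.90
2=2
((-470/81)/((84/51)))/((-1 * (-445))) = -799/100926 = -0.01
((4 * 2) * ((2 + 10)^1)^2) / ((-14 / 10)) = -5760 / 7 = -822.86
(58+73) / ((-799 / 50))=-8.20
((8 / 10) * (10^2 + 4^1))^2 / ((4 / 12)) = 519168 / 25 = 20766.72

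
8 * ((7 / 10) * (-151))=-4228 / 5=-845.60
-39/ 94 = -0.41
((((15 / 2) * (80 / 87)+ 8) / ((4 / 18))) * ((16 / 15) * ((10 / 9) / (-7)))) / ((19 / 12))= -27648 / 3857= -7.17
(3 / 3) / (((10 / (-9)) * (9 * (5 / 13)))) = -13 / 50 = -0.26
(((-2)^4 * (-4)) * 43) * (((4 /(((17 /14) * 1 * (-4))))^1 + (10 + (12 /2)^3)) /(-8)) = 1316832 /17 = 77460.71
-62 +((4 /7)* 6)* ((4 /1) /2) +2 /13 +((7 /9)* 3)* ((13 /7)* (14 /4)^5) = 2220.96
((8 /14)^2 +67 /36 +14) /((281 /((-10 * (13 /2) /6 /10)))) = -371215 /5948208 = -0.06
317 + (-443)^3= -86937990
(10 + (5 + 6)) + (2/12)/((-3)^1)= 377/18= 20.94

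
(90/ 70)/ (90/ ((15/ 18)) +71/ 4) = 36/ 3521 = 0.01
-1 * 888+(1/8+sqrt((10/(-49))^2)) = -347967/392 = -887.67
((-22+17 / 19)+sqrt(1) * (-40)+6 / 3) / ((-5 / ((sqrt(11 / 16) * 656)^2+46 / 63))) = 20931567802 / 5985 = 3497337.98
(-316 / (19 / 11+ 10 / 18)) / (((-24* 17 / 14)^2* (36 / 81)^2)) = -3449061 / 4180096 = -0.83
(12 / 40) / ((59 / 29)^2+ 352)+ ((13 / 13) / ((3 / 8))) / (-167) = -22697017 / 1500560130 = -0.02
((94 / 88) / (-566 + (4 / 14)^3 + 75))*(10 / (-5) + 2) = 0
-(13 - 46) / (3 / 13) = 143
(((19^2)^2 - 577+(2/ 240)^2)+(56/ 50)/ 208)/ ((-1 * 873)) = -24288077821/ 163425600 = -148.62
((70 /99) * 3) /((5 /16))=224 /33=6.79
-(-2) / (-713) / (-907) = 2 / 646691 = 0.00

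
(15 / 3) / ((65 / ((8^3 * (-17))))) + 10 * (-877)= -122714 / 13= -9439.54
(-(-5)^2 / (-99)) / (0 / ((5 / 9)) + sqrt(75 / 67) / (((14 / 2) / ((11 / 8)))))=280 * sqrt(201) / 3267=1.22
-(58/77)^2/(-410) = 1682/1215445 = 0.00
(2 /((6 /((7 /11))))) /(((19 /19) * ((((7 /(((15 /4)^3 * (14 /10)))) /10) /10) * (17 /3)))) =118125 /2992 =39.48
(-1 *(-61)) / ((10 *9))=61 / 90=0.68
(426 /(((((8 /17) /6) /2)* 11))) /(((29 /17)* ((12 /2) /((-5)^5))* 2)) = -192365625 /1276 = -150756.76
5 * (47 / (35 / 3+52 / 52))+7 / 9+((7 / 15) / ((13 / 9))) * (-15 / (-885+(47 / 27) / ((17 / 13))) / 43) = 749469673105 / 38771280756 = 19.33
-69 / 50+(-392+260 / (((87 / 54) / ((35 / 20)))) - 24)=-195701 / 1450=-134.97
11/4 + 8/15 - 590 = -35203/60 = -586.72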